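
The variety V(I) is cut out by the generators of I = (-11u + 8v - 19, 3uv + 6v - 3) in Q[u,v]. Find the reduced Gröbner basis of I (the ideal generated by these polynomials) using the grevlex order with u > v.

G = {v^2 + 3/8v - 11/8, u - 8/11v + 19/11}

f_1 = -11u + 8v - 19, LT = u.
f_2 = 3uv + 6v - 3, LT = uv.

S(f_1,f_2): lcm = uv. S = -8/11v^2 - 3/11v + 1.
  leading term v^2: no divisor's leading term divides it; move -8/11v^2 to the remainder.
  leading term v: no divisor's leading term divides it; move -3/11v to the remainder.
  leading term 1: no divisor's leading term divides it; move 1 to the remainder.
  remainder -8/11v^2 - 3/11v + 1 ≠ 0; add g_3 = -8/11v^2 - 3/11v + 1 to the basis.

The other S-polynomials (S(f_1,g_3), S(f_2,g_3)) all reduce to 0 modulo the current basis, so we have a Gröbner basis.
Inter-reduce: drop elements whose leading term is divisible by another's, tail-reduce, and make monic.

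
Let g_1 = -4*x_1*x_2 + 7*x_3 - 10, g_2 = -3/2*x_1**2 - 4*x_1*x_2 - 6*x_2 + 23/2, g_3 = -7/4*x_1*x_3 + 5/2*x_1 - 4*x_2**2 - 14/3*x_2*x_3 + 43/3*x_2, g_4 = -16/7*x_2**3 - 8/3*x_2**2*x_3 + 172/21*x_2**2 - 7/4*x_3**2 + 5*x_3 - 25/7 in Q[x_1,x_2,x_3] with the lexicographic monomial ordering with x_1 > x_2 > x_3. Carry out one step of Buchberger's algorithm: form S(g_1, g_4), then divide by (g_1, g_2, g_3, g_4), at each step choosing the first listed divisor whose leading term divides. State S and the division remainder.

lcm(LM(g_1), LM(g_4)) = x_1*x_2**3.
S = (lcm/LT(g_1))·g_1 − (lcm/LT(g_4))·g_4 = -7/6*x_1*x_2**2*x_3 + 43/12*x_1*x_2**2 - 49/64*x_1*x_3**2 + 35/16*x_1*x_3 - 25/16*x_1 - 7/4*x_2**2*x_3 + 5/2*x_2**2.
Reduce S modulo (g_1, g_2, g_3, g_4) in that order:
  leading term x_1*x_2**2*x_3: subtract (7/24*x_2*x_3)·g_1 from -7/6*x_1*x_2**2*x_3 + 43/12*x_1*x_2**2 - 49/64*x_1*x_3**2 + 35/16*x_1*x_3 - 25/16*x_1 - 7/4*x_2**2*x_3 + 5/2*x_2**2 → 43/12*x_1*x_2**2 - 49/64*x_1*x_3**2 + 35/16*x_1*x_3 - 25/16*x_1 - 7/4*x_2**2*x_3 + 5/2*x_2**2 - 49/24*x_2*x_3**2 + 35/12*x_2*x_3
  leading term x_1*x_2**2: subtract (-43/48*x_2)·g_1 from 43/12*x_1*x_2**2 - 49/64*x_1*x_3**2 + 35/16*x_1*x_3 - 25/16*x_1 - 7/4*x_2**2*x_3 + 5/2*x_2**2 - 49/24*x_2*x_3**2 + 35/12*x_2*x_3 → -49/64*x_1*x_3**2 + 35/16*x_1*x_3 - 25/16*x_1 - 7/4*x_2**2*x_3 + 5/2*x_2**2 - 49/24*x_2*x_3**2 + 147/16*x_2*x_3 - 215/24*x_2
  leading term x_1*x_3**2: subtract (7/16*x_3)·g_3 from -49/64*x_1*x_3**2 + 35/16*x_1*x_3 - 25/16*x_1 - 7/4*x_2**2*x_3 + 5/2*x_2**2 - 49/24*x_2*x_3**2 + 147/16*x_2*x_3 - 215/24*x_2 → 35/32*x_1*x_3 - 25/16*x_1 + 5/2*x_2**2 + 35/12*x_2*x_3 - 215/24*x_2
  leading term x_1*x_3: subtract (-5/8)·g_3 from 35/32*x_1*x_3 - 25/16*x_1 + 5/2*x_2**2 + 35/12*x_2*x_3 - 215/24*x_2 → 0
The remainder is 0, so this S-polynomial contributes no new basis element.

S(g_1, g_4) = -7/6*x_1*x_2**2*x_3 + 43/12*x_1*x_2**2 - 49/64*x_1*x_3**2 + 35/16*x_1*x_3 - 25/16*x_1 - 7/4*x_2**2*x_3 + 5/2*x_2**2; remainder on division = 0.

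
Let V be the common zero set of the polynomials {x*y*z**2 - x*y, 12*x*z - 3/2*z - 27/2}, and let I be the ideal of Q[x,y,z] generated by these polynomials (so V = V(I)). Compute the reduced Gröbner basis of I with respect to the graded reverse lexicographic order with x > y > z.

G = {x**2*y - 1/8*x*y - 9/64*y*z - 81/64*y, y*z**2 - 8*x*y + 9*y*z, x*z - 1/8*z - 9/8}

f_1 = x*y*z**2 - x*y, LT = x*y*z**2.
f_2 = 12*x*z - 3/2*z - 27/2, LT = x*z.

S(f_1,f_2): lcm = x*y*z**2. S = 1/8*y*z**2 - x*y + 9/8*y*z.
  leading term y*z**2: no divisor's leading term divides it; move 1/8*y*z**2 to the remainder.
  leading term x*y: no divisor's leading term divides it; move -x*y to the remainder.
  leading term y*z: no divisor's leading term divides it; move 9/8*y*z to the remainder.
  remainder 1/8*y*z**2 - x*y + 9/8*y*z ≠ 0; add g_3 = 1/8*y*z**2 - x*y + 9/8*y*z to the basis.

S(f_1,g_3): lcm = x*y*z**2. S = 8*x**2*y - 9*x*y*z - x*y.
  leading term x**2*y: no divisor's leading term divides it; move 8*x**2*y to the remainder.
  leading term x*y*z: subtract (-3/4*y)·f_2 from -9*x*y*z - x*y → -x*y - 9/8*y*z - 81/8*y
  leading term x*y: no divisor's leading term divides it; move -x*y to the remainder.
  leading term y*z: no divisor's leading term divides it; move -9/8*y*z to the remainder.
  leading term y: no divisor's leading term divides it; move -81/8*y to the remainder.
  remainder 8*x**2*y - x*y - 9/8*y*z - 81/8*y ≠ 0; add g_4 = 8*x**2*y - x*y - 9/8*y*z - 81/8*y to the basis.

S(f_2,g_3): lcm = x*y*z**2. S = 8*x**2*y - 9*x*y*z - 1/8*y*z**2 - 9/8*y*z.
  leading term x**2*y: subtract (1)·g_4 from 8*x**2*y - 9*x*y*z - 1/8*y*z**2 - 9/8*y*z → -9*x*y*z - 1/8*y*z**2 + x*y + 81/8*y
  leading term x*y*z: subtract (-3/4*y)·f_2 from -9*x*y*z - 1/8*y*z**2 + x*y + 81/8*y → -1/8*y*z**2 + x*y - 9/8*y*z
  leading term y*z**2: subtract (-1)·g_3 from -1/8*y*z**2 + x*y - 9/8*y*z → 0
  remainder 0.

S(f_1,g_4): lcm = x**2*y*z**2. S = 1/8*x*y*z**2 + 9/64*y*z**3 - x**2*y + 81/64*y*z**2.
  leading term x*y*z**2: subtract (1/8)·f_1 from 1/8*x*y*z**2 + 9/64*y*z**3 - x**2*y + 81/64*y*z**2 → 9/64*y*z**3 - x**2*y + 81/64*y*z**2 + 1/8*x*y
  leading term y*z**3: subtract (9/8*z)·g_3 from 9/64*y*z**3 - x**2*y + 81/64*y*z**2 + 1/8*x*y → -x**2*y + 9/8*x*y*z + 1/8*x*y
  leading term x**2*y: subtract (-1/8)·g_4 from -x**2*y + 9/8*x*y*z + 1/8*x*y → 9/8*x*y*z - 9/64*y*z - 81/64*y
  leading term x*y*z: subtract (3/32*y)·f_2 from 9/8*x*y*z - 9/64*y*z - 81/64*y → 0
  remainder 0.

S(f_2,g_4): lcm = x**2*y*z. S = 9/64*y*z**2 - 9/8*x*y + 81/64*y*z.
  leading term y*z**2: subtract (9/8)·g_3 from 9/64*y*z**2 - 9/8*x*y + 81/64*y*z → 0
  remainder 0.

S(g_3,g_4): lcm = x**2*y*z**2. S = -8*x**3*y + 9*x**2*y*z + 1/8*x*y*z**2 + 9/64*y*z**3 + 81/64*y*z**2.
  leading term x**3*y: subtract (-x)·g_4 from -8*x**3*y + 9*x**2*y*z + 1/8*x*y*z**2 + 9/64*y*z**3 + 81/64*y*z**2 → 9*x**2*y*z + 1/8*x*y*z**2 + 9/64*y*z**3 - x**2*y - 9/8*x*y*z + 81/64*y*z**2 - 81/8*x*y
  leading term x**2*y*z: subtract (3/4*x*y)·f_2 from 9*x**2*y*z + 1/8*x*y*z**2 + 9/64*y*z**3 - x**2*y - 9/8*x*y*z + 81/64*y*z**2 - 81/8*x*y → 1/8*x*y*z**2 + 9/64*y*z**3 - x**2*y + 81/64*y*z**2
  leading term x*y*z**2: subtract (1/8)·f_1 from 1/8*x*y*z**2 + 9/64*y*z**3 - x**2*y + 81/64*y*z**2 → 9/64*y*z**3 - x**2*y + 81/64*y*z**2 + 1/8*x*y
  leading term y*z**3: subtract (9/8*z)·g_3 from 9/64*y*z**3 - x**2*y + 81/64*y*z**2 + 1/8*x*y → -x**2*y + 9/8*x*y*z + 1/8*x*y
  leading term x**2*y: subtract (-1/8)·g_4 from -x**2*y + 9/8*x*y*z + 1/8*x*y → 9/8*x*y*z - 9/64*y*z - 81/64*y
  leading term x*y*z: subtract (3/32*y)·f_2 from 9/8*x*y*z - 9/64*y*z - 81/64*y → 0
  remainder 0.

Every S-polynomial of the final basis reduces to 0, so we have a Gröbner basis.
Inter-reduce: drop elements whose leading term is divisible by another's, tail-reduce, and make monic.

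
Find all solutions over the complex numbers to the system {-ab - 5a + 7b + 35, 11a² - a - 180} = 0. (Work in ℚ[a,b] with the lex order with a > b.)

{(-4, -5), (45/11, -5)}

Compute a lex Gröbner basis by Buchberger's algorithm.
f_1 = -ab - 5a + 7b + 35, LT = ab.
f_2 = 11a² - a - 180, LT = a².

S(f_1,f_2): lcm = a²b. S = 5a² - 76/11ab - 35a + 180/11b.
  reduce S modulo (f_1, f_2):
  remainder -32b - 160 ≠ 0; add h_3 = -32b - 160 to the basis.

The other S-polynomials (S(f_1,h_3), S(f_2,h_3)) all reduce to 0 modulo the current basis, so we have a Gröbner basis.
Inter-reduce: drop elements whose leading term is divisible by another's, tail-reduce, and make monic.
Reduced Gröbner basis: {a² - 1/11a - 180/11, b + 5}.

A lex Gröbner basis eliminates variables successively. Here b + 5 depends only on b, with roots {-5}; lifting each root through the earlier basis elements recovers the full solutions.
  b = -5: the earlier basis element becomes a² - 1/11a - 180/11 = 0, giving a = -4, 45/11 — points (-4, -5), (45/11, -5).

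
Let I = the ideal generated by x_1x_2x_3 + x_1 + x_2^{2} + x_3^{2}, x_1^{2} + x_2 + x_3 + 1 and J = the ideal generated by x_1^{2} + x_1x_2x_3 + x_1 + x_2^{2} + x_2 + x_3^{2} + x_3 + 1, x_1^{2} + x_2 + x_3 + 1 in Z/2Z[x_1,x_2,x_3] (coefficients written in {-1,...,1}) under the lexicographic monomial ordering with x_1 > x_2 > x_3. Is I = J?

Equality of ideals is decidable: compute both reduced Gröbner bases (unique for the ordering) and check whether they agree.
Buchberger on the first generating set:
f_1 = x_1x_2x_3 + x_1 + x_2^{2} + x_3^{2}, LT = x_1x_2x_3.
f_2 = x_1^{2} + x_2 + x_3 + 1, LT = x_1^{2}.

S(f_1,f_2): lcm = x_1^{2}x_2x_3. S = x_1^{2} + x_1x_2^{2} + x_1x_3^{2} + x_2^{2}x_3 + x_2x_3^{2} + x_2x_3.
  reduce S modulo (f_1, f_2):
  remainder x_1x_2^{2} + x_1x_3^{2} + x_2^{2}x_3 + x_2x_3^{2} + x_2x_3 + x_2 + x_3 + 1 ≠ 0; add g_3 = x_1x_2^{2} + x_1x_3^{2} + x_2^{2}x_3 + x_2x_3^{2} + x_2x_3 + x_2 + x_3 + 1 to the basis.

S(f_1,g_3): lcm = x_1x_2^{2}x_3. S = x_1x_2 + x_1x_3^{3} + x_2^{3} + x_2^{2}x_3^{2} + x_2x_3^{3} + x_2x_3 + x_3^{2} + x_3.
  reduce S modulo (f_1, f_2, g_3):
  remainder x_1x_2 + x_1x_3^{3} + x_2^{3} + x_2^{2}x_3^{2} + x_2x_3^{3} + x_2x_3 + x_3^{2} + x_3 ≠ 0; add g_4 = x_1x_2 + x_1x_3^{3} + x_2^{3} + x_2^{2}x_3^{2} + x_2x_3^{3} + x_2x_3 + x_3^{2} + x_3 to the basis.

S(f_1,g_4): lcm = x_1x_2x_3. S = x_1x_3^{4} + x_1 + x_2^{3}x_3 + x_2^{2}x_3^{3} + x_2^{2} + x_2x_3^{4} + x_2x_3^{2} + x_3^{3}.
  reduce S modulo (f_1, f_2, g_3, g_4):
  remainder x_1x_3^{4} + x_1 + x_2^{3}x_3 + x_2^{2}x_3^{3} + x_2^{2} + x_2x_3^{4} + x_2x_3^{2} + x_3^{3} ≠ 0; add g_5 = x_1x_3^{4} + x_1 + x_2^{3}x_3 + x_2^{2}x_3^{3} + x_2^{2} + x_2x_3^{4} + x_2x_3^{2} + x_3^{3} to the basis.

S(g_3,g_4): lcm = x_1x_2^{2}. S = x_1x_2x_3^{3} + x_1x_3^{2} + x_2^{4} + x_2^{3}x_3^{2} + x_2^{2}x_3^{3} + x_2 + x_3 + 1.
  reduce S modulo (f_1, f_2, g_3, g_4, g_5):
  remainder x_2^{4} + x_2^{3}x_3^{2} + x_2^{2}x_3^{3} + x_2^{2}x_3^{2} + x_2 + x_3^{4} + x_3 + 1 ≠ 0; add g_6 = x_2^{4} + x_2^{3}x_3^{2} + x_2^{2}x_3^{3} + x_2^{2}x_3^{2} + x_2 + x_3^{4} + x_3 + 1 to the basis.

The other S-polynomials (S(f_2,g_3), S(f_2,g_4), S(f_1,g_5), S(f_2,g_5), S(g_3,g_5), S(g_4,g_5), S(f_1,g_6), S(f_2,g_6), S(g_3,g_6), S(g_4,g_6), S(g_5,g_6)) all reduce to 0 modulo the current basis, so we have a Gröbner basis.
Inter-reduce: drop elements whose leading term is divisible by another's, tail-reduce, and make monic.
Reduced Gröbner basis: {x_1^{2} + x_2 + x_3 + 1, x_1x_2 + x_1x_3^{3} + x_2^{3} + x_2^{2}x_3^{2} + x_2x_3^{3} + x_2x_3 + x_3^{2} + x_3, x_1x_3^{4} + x_1 + x_2^{3}x_3 + x_2^{2}x_3^{3} + x_2^{2} + x_2x_3^{4} + x_2x_3^{2} + x_3^{3}, x_2^{4} + x_2^{3}x_3^{2} + x_2^{2}x_3^{3} + x_2^{2}x_3^{2} + x_2 + x_3^{4} + x_3 + 1}.

Buchberger on the second generating set:
h_1 = x_1^{2} + x_1x_2x_3 + x_1 + x_2^{2} + x_2 + x_3^{2} + x_3 + 1, LT = x_1^{2}.
h_2 = x_1^{2} + x_2 + x_3 + 1, LT = x_1^{2}.

S(h_1,h_2): lcm = x_1^{2}. S = x_1x_2x_3 + x_1 + x_2^{2} + x_3^{2}.
  reduce S modulo (h_1, h_2):
  remainder x_1x_2x_3 + x_1 + x_2^{2} + x_3^{2} ≠ 0; add k_3 = x_1x_2x_3 + x_1 + x_2^{2} + x_3^{2} to the basis.

S(h_1,k_3): lcm = x_1^{2}x_2x_3. S = x_1^{2} + x_1x_2^{2}x_3^{2} + x_1x_2^{2} + x_1x_2x_3 + x_1x_3^{2} + x_2^{3}x_3 + x_2^{2}x_3 + x_2x_3^{3} + x_2x_3^{2} + x_2x_3.
  reduce S modulo (h_1, h_2, k_3):
  remainder x_1x_2^{2} + x_1x_3^{2} + x_2^{2}x_3 + x_2x_3^{2} + x_2x_3 + x_2 + x_3 + 1 ≠ 0; add k_4 = x_1x_2^{2} + x_1x_3^{2} + x_2^{2}x_3 + x_2x_3^{2} + x_2x_3 + x_2 + x_3 + 1 to the basis.

S(k_3,k_4): lcm = x_1x_2^{2}x_3. S = x_1x_2 + x_1x_3^{3} + x_2^{3} + x_2^{2}x_3^{2} + x_2x_3^{3} + x_2x_3 + x_3^{2} + x_3.
  reduce S modulo (h_1, h_2, k_3, k_4):
  remainder x_1x_2 + x_1x_3^{3} + x_2^{3} + x_2^{2}x_3^{2} + x_2x_3^{3} + x_2x_3 + x_3^{2} + x_3 ≠ 0; add k_5 = x_1x_2 + x_1x_3^{3} + x_2^{3} + x_2^{2}x_3^{2} + x_2x_3^{3} + x_2x_3 + x_3^{2} + x_3 to the basis.

S(k_3,k_5): lcm = x_1x_2x_3. S = x_1x_3^{4} + x_1 + x_2^{3}x_3 + x_2^{2}x_3^{3} + x_2^{2} + x_2x_3^{4} + x_2x_3^{2} + x_3^{3}.
  reduce S modulo (h_1, h_2, k_3, k_4, k_5):
  remainder x_1x_3^{4} + x_1 + x_2^{3}x_3 + x_2^{2}x_3^{3} + x_2^{2} + x_2x_3^{4} + x_2x_3^{2} + x_3^{3} ≠ 0; add k_6 = x_1x_3^{4} + x_1 + x_2^{3}x_3 + x_2^{2}x_3^{3} + x_2^{2} + x_2x_3^{4} + x_2x_3^{2} + x_3^{3} to the basis.

S(k_4,k_5): lcm = x_1x_2^{2}. S = x_1x_2x_3^{3} + x_1x_3^{2} + x_2^{4} + x_2^{3}x_3^{2} + x_2^{2}x_3^{3} + x_2 + x_3 + 1.
  reduce S modulo (h_1, h_2, k_3, k_4, k_5, k_6):
  remainder x_2^{4} + x_2^{3}x_3^{2} + x_2^{2}x_3^{3} + x_2^{2}x_3^{2} + x_2 + x_3^{4} + x_3 + 1 ≠ 0; add k_7 = x_2^{4} + x_2^{3}x_3^{2} + x_2^{2}x_3^{3} + x_2^{2}x_3^{2} + x_2 + x_3^{4} + x_3 + 1 to the basis.

The other S-polynomials (S(h_2,k_3), S(h_1,k_4), S(h_2,k_4), S(h_1,k_5), S(h_2,k_5), S(h_1,k_6), S(h_2,k_6), S(k_3,k_6), S(k_4,k_6), S(k_5,k_6), S(h_1,k_7), S(h_2,k_7), S(k_3,k_7), S(k_4,k_7), S(k_5,k_7), S(k_6,k_7)) all reduce to 0 modulo the current basis, so we have a Gröbner basis.
Inter-reduce: drop elements whose leading term is divisible by another's, tail-reduce, and make monic.
Reduced Gröbner basis: {x_1^{2} + x_2 + x_3 + 1, x_1x_2 + x_1x_3^{3} + x_2^{3} + x_2^{2}x_3^{2} + x_2x_3^{3} + x_2x_3 + x_3^{2} + x_3, x_1x_3^{4} + x_1 + x_2^{3}x_3 + x_2^{2}x_3^{3} + x_2^{2} + x_2x_3^{4} + x_2x_3^{2} + x_3^{3}, x_2^{4} + x_2^{3}x_3^{2} + x_2^{2}x_3^{3} + x_2^{2}x_3^{2} + x_2 + x_3^{4} + x_3 + 1}.

These coincide, so the ideals are equal.

Yes, the ideals are equal.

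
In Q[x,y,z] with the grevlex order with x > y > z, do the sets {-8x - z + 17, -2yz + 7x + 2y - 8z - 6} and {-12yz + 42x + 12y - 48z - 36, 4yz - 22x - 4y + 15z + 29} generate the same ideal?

Yes, the ideals are equal.

For a fixed monomial order, each ideal has a unique reduced Gröbner basis; comparing bases decides equality.
Buchberger on the first generating set:
f_1 = -8x - z + 17, LT = x.
f_2 = -2yz + 7x + 2y - 8z - 6, LT = yz.

The S-polynomials (S(f_1,f_2)) all reduce to 0 modulo the current basis, so we have a Gröbner basis.
Inter-reduce: drop elements whose leading term is divisible by another's, tail-reduce, and make monic.
Reduced Gröbner basis: {yz - y + 71/16z - 71/16, x + 1/8z - 17/8}.

Buchberger on the second generating set:
h_1 = -12yz + 42x + 12y - 48z - 36, LT = yz.
h_2 = 4yz - 22x - 4y + 15z + 29, LT = yz.

S(h_1,h_2): lcm = yz. S = 2x + 1/4z - 17/4.
  reduce S modulo (h_1, h_2):
  remainder 2x + 1/4z - 17/4 ≠ 0; add k_3 = 2x + 1/4z - 17/4 to the basis.

The other S-polynomials (S(h_1,k_3), S(h_2,k_3)) all reduce to 0 modulo the current basis, so we have a Gröbner basis.
Inter-reduce: drop elements whose leading term is divisible by another's, tail-reduce, and make monic.
Reduced Gröbner basis: {yz - y + 71/16z - 71/16, x + 1/8z - 17/8}.

Same reduced basis, so the two generating sets span the same ideal.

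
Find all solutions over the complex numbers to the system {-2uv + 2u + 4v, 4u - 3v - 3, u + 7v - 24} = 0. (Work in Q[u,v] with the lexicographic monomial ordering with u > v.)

{(3, 3)}

Compute a lex Gröbner basis by Buchberger's algorithm.
f_1 = -2uv + 2u + 4v, LT = uv.
f_2 = 4u - 3v - 3, LT = u.
f_3 = u + 7v - 24, LT = u.

S(f_1,f_2): lcm = uv. S = -u + 3/4v^2 - 5/4v.
  leading term u: subtract (-1/4)·f_2 from -u + 3/4v^2 - 5/4v → 3/4v^2 - 2v - 3/4
  leading term v^2: no divisor's leading term divides it; move 3/4v^2 to the remainder.
  leading term v: no divisor's leading term divides it; move -2v to the remainder.
  leading term 1: no divisor's leading term divides it; move -3/4 to the remainder.
  remainder 3/4v^2 - 2v - 3/4 ≠ 0; add h_4 = 3/4v^2 - 2v - 3/4 to the basis.

S(f_1,f_3): lcm = uv. S = -u - 7v^2 + 22v.
  leading term u: subtract (-1/4)·f_2 from -u - 7v^2 + 22v → -7v^2 + 85/4v - 3/4
  leading term v^2: subtract (-28/3)·h_4 from -7v^2 + 85/4v - 3/4 → 31/12v - 31/4
  leading term v: no divisor's leading term divides it; move 31/12v to the remainder.
  leading term 1: no divisor's leading term divides it; move -31/4 to the remainder.
  remainder 31/12v - 31/4 ≠ 0; add h_5 = 31/12v - 31/4 to the basis.

The other S-polynomials (S(f_2,f_3), S(f_1,h_4), S(f_2,h_4), S(f_3,h_4), S(f_1,h_5), S(f_2,h_5), S(f_3,h_5), S(h_4,h_5)) all reduce to 0 modulo the current basis, so we have a Gröbner basis.
Inter-reduce: drop elements whose leading term is divisible by another's, tail-reduce, and make monic.
Reduced Gröbner basis: {u - 3, v - 3}.

Since the basis is lex-ordered, v - 3 is univariate in v. Its roots are {3}. Back-substituting each root into the other basis elements fixes the other coordinates.
  v = 3: the earlier basis element becomes u - 3 = 0, giving u = 3 — point (3, 3).
Check: every point annihilates each of the original generators.
Zero-dimensionality of the ideal guarantees finitely many solutions over ℂ.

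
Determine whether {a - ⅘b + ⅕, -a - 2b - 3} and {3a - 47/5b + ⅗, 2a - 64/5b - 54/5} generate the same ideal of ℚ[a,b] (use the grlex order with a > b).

No, the ideals differ.

Equality of ideals is decidable: compute both reduced Gröbner bases (unique for the ordering) and check whether they agree.
Buchberger on the first generating set:
f_1 = a - ⅘b + ⅕, LT = a.
f_2 = -a - 2b - 3, LT = a.

S(f_1,f_2): lcm = a. S = -14/5b - 14/5.
  leading term b: no divisor's leading term divides it; move -14/5b to the remainder.
  leading term 1: no divisor's leading term divides it; move -14/5 to the remainder.
  remainder -14/5b - 14/5 ≠ 0; add g_3 = -14/5b - 14/5 to the basis.

S(f_1,g_3): leading monomials are coprime, so the S-polynomial reduces to 0 (Buchberger's first criterion).
S(f_2,g_3): leading monomials are coprime, so the S-polynomial reduces to 0 (Buchberger's first criterion).
Every S-polynomial of the final basis reduces to 0, so we have a Gröbner basis.
Inter-reduce: drop elements whose leading term is divisible by another's, tail-reduce, and make monic.
Reduced Gröbner basis: {a + 1, b + 1}.

Buchberger on the second generating set:
h_1 = 3a - 47/5b + ⅗, LT = a.
h_2 = 2a - 64/5b - 54/5, LT = a.

S(h_1,h_2): lcm = a. S = 49/15b + 28/5.
  leading term b: no divisor's leading term divides it; move 49/15b to the remainder.
  leading term 1: no divisor's leading term divides it; move 28/5 to the remainder.
  remainder 49/15b + 28/5 ≠ 0; add k_3 = 49/15b + 28/5 to the basis.

S(h_1,k_3): leading monomials are coprime, so the S-polynomial reduces to 0 (Buchberger's first criterion).
S(h_2,k_3): leading monomials are coprime, so the S-polynomial reduces to 0 (Buchberger's first criterion).
Every S-polynomial of the final basis reduces to 0, so we have a Gröbner basis.
Inter-reduce: drop elements whose leading term is divisible by another's, tail-reduce, and make monic.
Reduced Gröbner basis: {a + 39/7, b + 12/7}.

These differ, so the ideals are not equal.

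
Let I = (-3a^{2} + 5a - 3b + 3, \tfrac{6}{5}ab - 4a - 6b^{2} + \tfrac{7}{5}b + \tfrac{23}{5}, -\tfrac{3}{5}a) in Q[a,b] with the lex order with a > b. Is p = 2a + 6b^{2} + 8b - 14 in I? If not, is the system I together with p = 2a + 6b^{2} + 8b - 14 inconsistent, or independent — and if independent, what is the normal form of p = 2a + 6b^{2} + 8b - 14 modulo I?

2a + 6b^{2} + 8b - 14 lies in I (it reduces to 0).

First compute the reduced Gröbner basis of I by Buchberger's algorithm.
f_1 = -3a^{2} + 5a - 3b + 3, LT = a^{2}.
f_2 = \tfrac{6}{5}ab - 4a - 6b^{2} + \tfrac{7}{5}b + \tfrac{23}{5}, LT = ab.
f_3 = -\tfrac{3}{5}a, LT = a.

S(f_1,f_2): lcm = a^{2}b. S = \tfrac{10}{3}a^{2} + 5ab^{2} - \tfrac{17}{6}ab - \tfrac{23}{6}a + b^{2} - b.
  reduce S modulo (f_1, f_2, f_3):
  remainder 25b^{3} + \tfrac{193}{3}b^{2} - \tfrac{1427}{36}b - \tfrac{1789}{36} ≠ 0; add h_4 = 25b^{3} + \tfrac{193}{3}b^{2} - \tfrac{1427}{36}b - \tfrac{1789}{36} to the basis.

S(f_1,f_3): lcm = a^{2}. S = -\tfrac{5}{3}a + b - 1.
  reduce S modulo (f_1, f_2, f_3, h_4):
  remainder b - 1 ≠ 0; add h_5 = b - 1 to the basis.

The other S-polynomials (S(f_2,f_3), S(f_1,h_4), S(f_2,h_4), S(f_3,h_4), S(f_1,h_5), S(f_2,h_5), S(f_3,h_5), S(h_4,h_5)) all reduce to 0 modulo the current basis, so we have a Gröbner basis.
Inter-reduce: drop elements whose leading term is divisible by another's, tail-reduce, and make monic.
Reduced Gröbner basis: {a, b - 1}.
Label its elements g_1 = a, g_2 = b - 1.

Reduce p = 2a + 6b^{2} + 8b - 14 modulo G:
  leading term a: subtract (2)·g_1 from 2a + 6b^{2} + 8b - 14 → 6b^{2} + 8b - 14
  leading term b^{2}: subtract (6b)·g_2 from 6b^{2} + 8b - 14 → 14b - 14
  leading term b: subtract (14)·g_2 from 14b - 14 → 0
  normal form = 0.
Since the normal form is 0, p ∈ I.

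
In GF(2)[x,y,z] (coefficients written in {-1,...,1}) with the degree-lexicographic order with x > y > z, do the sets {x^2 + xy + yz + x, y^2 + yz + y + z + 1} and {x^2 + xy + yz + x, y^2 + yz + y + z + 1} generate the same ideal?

Since reduced Gröbner bases are canonical representatives of ideals under a given ordering, it suffices to compute and compare them.
Buchberger on the first generating set:
f_1 = x^2 + xy + yz + x, LT = x^2.
f_2 = y^2 + yz + y + z + 1, LT = y^2.

S(f_1,f_2): leading monomials are coprime, so the S-polynomial reduces to 0 (Buchberger's first criterion).
Every S-polynomial of the final basis reduces to 0, so we have a Gröbner basis.
Inter-reduce: drop elements whose leading term is divisible by another's, tail-reduce, and make monic.
Reduced Gröbner basis: {x^2 + xy + yz + x, y^2 + yz + y + z + 1}.

Buchberger on the second generating set:
h_1 = x^2 + xy + yz + x, LT = x^2.
h_2 = y^2 + yz + y + z + 1, LT = y^2.

S(h_1,h_2): leading monomials are coprime, so the S-polynomial reduces to 0 (Buchberger's first criterion).
Every S-polynomial of the final basis reduces to 0, so we have a Gröbner basis.
Inter-reduce: drop elements whose leading term is divisible by another's, tail-reduce, and make monic.
Reduced Gröbner basis: {x^2 + xy + yz + x, y^2 + yz + y + z + 1}.

These coincide, so the ideals are equal.
The choice of monomial ordering does not affect the verdict — as long as both bases are computed under the same ordering, their equality decides ideal equality.

Yes, the ideals are equal.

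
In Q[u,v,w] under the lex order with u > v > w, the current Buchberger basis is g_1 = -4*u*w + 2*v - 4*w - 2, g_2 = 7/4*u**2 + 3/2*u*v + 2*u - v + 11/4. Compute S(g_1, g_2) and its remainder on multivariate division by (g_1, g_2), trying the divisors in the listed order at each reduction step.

lcm(LM(g_1), LM(g_2)) = u**2*w.
S = (lcm/LT(g_1))·g_1 − (lcm/LT(g_2))·g_2 = -6/7*u*v*w - 1/2*u*v - 1/7*u*w + 1/2*u + 4/7*v*w - 11/7*w.
Reduce S modulo (g_1, g_2) in that order:
  leading term u*v*w: subtract (3/14*v)·g_1 from -6/7*u*v*w - 1/2*u*v - 1/7*u*w + 1/2*u + 4/7*v*w - 11/7*w → -1/2*u*v - 1/7*u*w + 1/2*u - 3/7*v**2 + 10/7*v*w + 3/7*v - 11/7*w
  leading term u*v: no divisor's leading term divides it; move -1/2*u*v to the remainder.
  leading term u*w: subtract (1/28)·g_1 from -1/7*u*w + 1/2*u - 3/7*v**2 + 10/7*v*w + 3/7*v - 11/7*w → 1/2*u - 3/7*v**2 + 10/7*v*w + 5/14*v - 10/7*w + 1/14
  leading term u: no divisor's leading term divides it; move 1/2*u to the remainder.
  leading term v**2: no divisor's leading term divides it; move -3/7*v**2 to the remainder.
  leading term v*w: no divisor's leading term divides it; move 10/7*v*w to the remainder.
  leading term v: no divisor's leading term divides it; move 5/14*v to the remainder.
  leading term w: no divisor's leading term divides it; move -10/7*w to the remainder.
  leading term 1: no divisor's leading term divides it; move 1/14 to the remainder.
The remainder -1/2*u*v + 1/2*u - 3/7*v**2 + 10/7*v*w + 5/14*v - 10/7*w + 1/14 is nonzero, so it would be added as the next basis element.
This is the inner loop of Buchberger's algorithm — each nonzero remainder becomes a new basis element.

S(g_1, g_2) = -6/7*u*v*w - 1/2*u*v - 1/7*u*w + 1/2*u + 4/7*v*w - 11/7*w; remainder on division = -1/2*u*v + 1/2*u - 3/7*v**2 + 10/7*v*w + 5/14*v - 10/7*w + 1/14.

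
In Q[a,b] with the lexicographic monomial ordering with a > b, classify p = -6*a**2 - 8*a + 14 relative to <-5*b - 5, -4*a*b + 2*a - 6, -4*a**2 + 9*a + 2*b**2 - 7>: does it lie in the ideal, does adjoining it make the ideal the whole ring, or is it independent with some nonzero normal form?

First compute the reduced Gröbner basis of I by Buchberger's algorithm.
f_1 = -5*b - 5, LT = b.
f_2 = -4*a*b + 2*a - 6, LT = a*b.
f_3 = -4*a**2 + 9*a + 2*b**2 - 7, LT = a**2.

S(f_1,f_2): lcm = a*b. S = 3/2*a - 3/2.
  leading term a: no divisor's leading term divides it; move 3/2*a to the remainder.
  leading term 1: no divisor's leading term divides it; move -3/2 to the remainder.
  remainder 3/2*a - 3/2 ≠ 0; add h_4 = 3/2*a - 3/2 to the basis.

The other S-polynomials (S(f_1,f_3), S(f_2,f_3), S(f_1,h_4), S(f_2,h_4), S(f_3,h_4)) all reduce to 0 modulo the current basis, so we have a Gröbner basis.
Inter-reduce: drop elements whose leading term is divisible by another's, tail-reduce, and make monic.
Reduced Gröbner basis: {a - 1, b + 1}.
Label its elements g_1 = a - 1, g_2 = b + 1.

Reduce p = -6*a**2 - 8*a + 14 modulo G:
  leading term a**2: subtract (-6*a)·g_1 from -6*a**2 - 8*a + 14 → -14*a + 14
  leading term a: subtract (-14)·g_1 from -14*a + 14 → 0
  normal form = 0.
Since the normal form is 0, p ∈ I.

-6*a**2 - 8*a + 14 lies in I (it reduces to 0).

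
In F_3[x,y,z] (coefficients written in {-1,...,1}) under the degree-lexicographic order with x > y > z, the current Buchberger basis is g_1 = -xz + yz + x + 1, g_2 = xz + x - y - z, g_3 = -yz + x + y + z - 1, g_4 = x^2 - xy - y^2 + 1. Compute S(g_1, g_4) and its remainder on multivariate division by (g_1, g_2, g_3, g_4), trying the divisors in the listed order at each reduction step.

lcm(LM(g_1), LM(g_4)) = x^2z.
S = (lcm/LT(g_1))·g_1 − (lcm/LT(g_4))·g_4 = y^2z - x^2 - x - z.
Reduce S modulo (g_1, g_2, g_3, g_4) in that order:
  leading term y^2z: subtract (-y)·g_3 from y^2z - x^2 - x - z → -x^2 + xy + y^2 + yz - x - y - z
  leading term x^2: subtract (-1)·g_4 from -x^2 + xy + y^2 + yz - x - y - z → yz - x - y - z + 1
  leading term yz: subtract (-1)·g_3 from yz - x - y - z + 1 → 0
The remainder is 0, so this S-polynomial contributes no new basis element.

S(g_1, g_4) = y^2z - x^2 - x - z; remainder on division = 0.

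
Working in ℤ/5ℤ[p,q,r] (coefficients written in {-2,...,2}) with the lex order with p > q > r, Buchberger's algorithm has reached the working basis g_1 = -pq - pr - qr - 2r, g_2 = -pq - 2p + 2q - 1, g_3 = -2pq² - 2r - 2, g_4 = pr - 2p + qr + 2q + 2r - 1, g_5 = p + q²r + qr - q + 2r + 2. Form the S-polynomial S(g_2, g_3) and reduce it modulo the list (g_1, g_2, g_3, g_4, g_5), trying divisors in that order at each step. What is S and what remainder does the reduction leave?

S(g_2, g_3) = 2pq - 2q² + q - r - 1; remainder on division = -q²r - 2q² - qr + q + 2r.

lcm(LM(g_2), LM(g_3)) = pq².
S = (lcm/LT(g_2))·g_2 − (lcm/LT(g_3))·g_3 = 2pq - 2q² + q - r - 1.
Reduce S modulo (g_1, g_2, g_3, g_4, g_5) in that order:
  leading term pq: subtract (-2)·g_1 from 2pq - 2q² + q - r - 1 → -2pr - 2q² - 2qr + q - 1
  leading term pr: subtract (-2)·g_4 from -2pr - 2q² - 2qr + q - 1 → p - 2q² - r + 2
  leading term p: subtract (1)·g_5 from p - 2q² - r + 2 → -q²r - 2q² - qr + q + 2r
  leading term q²r: no divisor's leading term divides it; move -q²r to the remainder.
  leading term q²: no divisor's leading term divides it; move -2q² to the remainder.
  leading term qr: no divisor's leading term divides it; move -qr to the remainder.
  leading term q: no divisor's leading term divides it; move q to the remainder.
  leading term r: no divisor's leading term divides it; move 2r to the remainder.
The remainder -q²r - 2q² - qr + q + 2r is nonzero, so it would be added as the next basis element.
This is the inner loop of Buchberger's algorithm — each nonzero remainder becomes a new basis element.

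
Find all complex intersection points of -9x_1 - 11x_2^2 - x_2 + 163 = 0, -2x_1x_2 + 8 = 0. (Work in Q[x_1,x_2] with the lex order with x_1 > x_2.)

Compute a lex Gröbner basis by Buchberger's algorithm.
f_1 = -9x_1 - 11x_2^2 - x_2 + 163, LT = x_1.
f_2 = -2x_1x_2 + 8, LT = x_1x_2.

S(f_1,f_2): lcm = x_1x_2. S = 11/9x_2^3 + 1/9x_2^2 - 163/9x_2 + 4.
  leading term x_2^3: no divisor's leading term divides it; move 11/9x_2^3 to the remainder.
  leading term x_2^2: no divisor's leading term divides it; move 1/9x_2^2 to the remainder.
  leading term x_2: no divisor's leading term divides it; move -163/9x_2 to the remainder.
  leading term 1: no divisor's leading term divides it; move 4 to the remainder.
  remainder 11/9x_2^3 + 1/9x_2^2 - 163/9x_2 + 4 ≠ 0; add h_3 = 11/9x_2^3 + 1/9x_2^2 - 163/9x_2 + 4 to the basis.

S(f_1,h_3): leading monomials are coprime, so the S-polynomial reduces to 0 (Buchberger's first criterion).
S(f_2,h_3): lcm = x_1x_2^3. S = -1/11x_1x_2^2 + 163/11x_1x_2 - 36/11x_1 - 4x_2^2.
  leading term x_1x_2^2: subtract (1/99x_2^2)·f_1 from -1/11x_1x_2^2 + 163/11x_1x_2 - 36/11x_1 - 4x_2^2 → 163/11x_1x_2 - 36/11x_1 + 1/9x_2^4 + 1/99x_2^3 - 559/99x_2^2
  leading term x_1x_2: subtract (-163/99x_2)·f_1 from 163/11x_1x_2 - 36/11x_1 + 1/9x_2^4 + 1/99x_2^3 - 559/99x_2^2 → -36/11x_1 + 1/9x_2^4 - 1792/99x_2^3 - 722/99x_2^2 + 26569/99x_2
  leading term x_1: subtract (4/11)·f_1 from -36/11x_1 + 1/9x_2^4 - 1792/99x_2^3 - 722/99x_2^2 + 26569/99x_2 → 1/9x_2^4 - 1792/99x_2^3 - 326/99x_2^2 + 26605/99x_2 - 652/11
  leading term x_2^4: subtract (1/11x_2)·h_3 from 1/9x_2^4 - 1792/99x_2^3 - 326/99x_2^2 + 26605/99x_2 - 652/11 → -163/9x_2^3 - 163/99x_2^2 + 26569/99x_2 - 652/11
  leading term x_2^3: subtract (-163/11)·h_3 from -163/9x_2^3 - 163/99x_2^2 + 26569/99x_2 - 652/11 → 0
  remainder 0.

Every S-polynomial of the final basis reduces to 0, so we have a Gröbner basis.
Inter-reduce: drop elements whose leading term is divisible by another's, tail-reduce, and make monic.
Reduced Gröbner basis: {x_1 + 11/9x_2^2 + 1/9x_2 - 163/9, x_2^3 + 1/11x_2^2 - 163/11x_2 + 36/11}.

From the last basis element, x_2^3 + 1/11x_2^2 - 163/11x_2 + 36/11 = 0, so x_2 takes values in {-4, 43/22 - sqrt(1453)/22, sqrt(1453)/22 + 43/22}. Each choice, substituted upward through the basis, yields the corresponding point(s) of the solution set.
  x_2 = -4: the earlier basis element becomes x_1 + 1 = 0, giving x_1 = -1 — point (-1, -4).
  x_2 = 43/22 - sqrt(1453)/22: the earlier basis element becomes x_1 - 86/9 - 2*sqrt(1453)/9 = 0, giving x_1 = 2*sqrt(1453)/9 + 86/9 — point (2*sqrt(1453)/9 + 86/9, 43/22 - sqrt(1453)/22).
  x_2 = sqrt(1453)/22 + 43/22: the earlier basis element becomes x_1 - 86/9 + 2*sqrt(1453)/9 = 0, giving x_1 = 86/9 - 2*sqrt(1453)/9 — point (86/9 - 2*sqrt(1453)/9, sqrt(1453)/22 + 43/22).
Check: every point annihilates each of the original generators.
A lex Gröbner basis triangularizes the system, enabling back-substitution.

{(-1, -4), (2*sqrt(1453)/9 + 86/9, 43/22 - sqrt(1453)/22), (86/9 - 2*sqrt(1453)/9, sqrt(1453)/22 + 43/22)}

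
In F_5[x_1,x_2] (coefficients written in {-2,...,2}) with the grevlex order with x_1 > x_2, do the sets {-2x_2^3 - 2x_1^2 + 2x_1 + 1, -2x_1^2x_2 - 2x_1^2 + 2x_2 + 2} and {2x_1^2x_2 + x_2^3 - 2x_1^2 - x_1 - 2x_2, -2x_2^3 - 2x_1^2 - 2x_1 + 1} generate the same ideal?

No, the ideals differ.

Two ideals are equal iff their reduced Gröbner bases coincide (the reduced basis is unique for a fixed ordering).
Buchberger on the first generating set:
f_1 = -2x_2^3 - 2x_1^2 + 2x_1 + 1, LT = x_2^3.
f_2 = -2x_1^2x_2 - 2x_1^2 + 2x_2 + 2, LT = x_1^2x_2.

S(f_1,f_2): lcm = x_1^2x_2^3. S = x_1^4 - x_1^2x_2^2 - x_1^3 + x_2^3 + 2x_1^2 + x_2^2.
  leading term x_1^4: no divisor's leading term divides it; move x_1^4 to the remainder.
  leading term x_1^2x_2^2: subtract (-2x_2)·f_2 from -x_1^2x_2^2 - x_1^3 + x_2^3 + 2x_1^2 + x_2^2 → -x_1^3 + x_1^2x_2 + x_2^3 + 2x_1^2 - x_2
  leading term x_1^3: no divisor's leading term divides it; move -x_1^3 to the remainder.
  leading term x_1^2x_2: subtract (2)·f_2 from x_1^2x_2 + x_2^3 + 2x_1^2 - x_2 → x_2^3 + x_1^2 + 1
  leading term x_2^3: subtract (2)·f_1 from x_2^3 + x_1^2 + 1 → x_1 - 1
  leading term x_1: no divisor's leading term divides it; move x_1 to the remainder.
  leading term 1: no divisor's leading term divides it; move -1 to the remainder.
  remainder x_1^4 - x_1^3 + x_1 - 1 ≠ 0; add g_3 = x_1^4 - x_1^3 + x_1 - 1 to the basis.

The other S-polynomials (S(f_1,g_3), S(f_2,g_3)) all reduce to 0 modulo the current basis, so we have a Gröbner basis.
Inter-reduce: drop elements whose leading term is divisible by another's, tail-reduce, and make monic.
Reduced Gröbner basis: {x_1^4 - x_1^3 + x_1 - 1, x_1^2x_2 + x_1^2 - x_2 - 1, x_2^3 + x_1^2 - x_1 + 2}.

Buchberger on the second generating set:
h_1 = 2x_1^2x_2 + x_2^3 - 2x_1^2 - x_1 - 2x_2, LT = x_1^2x_2.
h_2 = -2x_2^3 - 2x_1^2 - 2x_1 + 1, LT = x_2^3.

S(h_1,h_2): lcm = x_1^2x_2^3. S = -2x_2^5 - x_1^4 - x_1^2x_2^2 - x_1^3 + 2x_1x_2^2 - x_2^3 - 2x_1^2.
  leading term x_2^5: subtract (x_2^2)·h_2 from -2x_2^5 - x_1^4 - x_1^2x_2^2 - x_1^3 + 2x_1x_2^2 - x_2^3 - 2x_1^2 → -x_1^4 + x_1^2x_2^2 - x_1^3 - x_1x_2^2 - x_2^3 - 2x_1^2 - x_2^2
  leading term x_1^4: no divisor's leading term divides it; move -x_1^4 to the remainder.
  leading term x_1^2x_2^2: subtract (-2x_2)·h_1 from x_1^2x_2^2 - x_1^3 - x_1x_2^2 - x_2^3 - 2x_1^2 - x_2^2 → 2x_2^4 - x_1^3 + x_1^2x_2 - x_1x_2^2 - x_2^3 - 2x_1^2 - 2x_1x_2
  leading term x_2^4: subtract (-x_2)·h_2 from 2x_2^4 - x_1^3 + x_1^2x_2 - x_1x_2^2 - x_2^3 - 2x_1^2 - 2x_1x_2 → -x_1^3 - x_1^2x_2 - x_1x_2^2 - x_2^3 - 2x_1^2 + x_1x_2 + x_2
  leading term x_1^3: no divisor's leading term divides it; move -x_1^3 to the remainder.
  leading term x_1^2x_2: subtract (2)·h_1 from -x_1^2x_2 - x_1x_2^2 - x_2^3 - 2x_1^2 + x_1x_2 + x_2 → -x_1x_2^2 + 2x_2^3 + 2x_1^2 + x_1x_2 + 2x_1
  leading term x_1x_2^2: no divisor's leading term divides it; move -x_1x_2^2 to the remainder.
  leading term x_2^3: subtract (-1)·h_2 from 2x_2^3 + 2x_1^2 + x_1x_2 + 2x_1 → x_1x_2 + 1
  leading term x_1x_2: no divisor's leading term divides it; move x_1x_2 to the remainder.
  leading term 1: no divisor's leading term divides it; move 1 to the remainder.
  remainder -x_1^4 - x_1^3 - x_1x_2^2 + x_1x_2 + 1 ≠ 0; add k_3 = -x_1^4 - x_1^3 - x_1x_2^2 + x_1x_2 + 1 to the basis.

The other S-polynomials (S(h_1,k_3), S(h_2,k_3)) all reduce to 0 modulo the current basis, so we have a Gröbner basis.
Inter-reduce: drop elements whose leading term is divisible by another's, tail-reduce, and make monic.
Reduced Gröbner basis: {x_1^4 + x_1^3 + x_1x_2^2 - x_1x_2 - 1, x_1^2x_2 + x_1^2 - x_1 - x_2 - 1, x_2^3 + x_1^2 + x_1 + 2}.

The bases are distinct; the ideals are different.
The same test decides containment: I ⊆ J iff every generator of I reduces to 0 modulo a Gröbner basis of J.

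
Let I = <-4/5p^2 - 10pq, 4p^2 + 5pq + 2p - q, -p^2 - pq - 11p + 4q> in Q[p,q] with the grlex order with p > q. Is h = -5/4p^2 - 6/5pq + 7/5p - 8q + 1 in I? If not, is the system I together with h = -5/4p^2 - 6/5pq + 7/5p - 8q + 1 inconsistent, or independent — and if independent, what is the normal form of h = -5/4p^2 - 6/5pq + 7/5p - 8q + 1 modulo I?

Adjoining -5/4p^2 - 6/5pq + 7/5p - 8q + 1 makes the ideal the whole ring: the system is inconsistent.

First compute the reduced Gröbner basis of I by Buchberger's algorithm.
f_1 = -4/5p^2 - 10pq, LT = p^2.
f_2 = 4p^2 + 5pq + 2p - q, LT = p^2.
f_3 = -p^2 - pq - 11p + 4q, LT = p^2.

S(f_1,f_2): lcm = p^2. S = 45/4pq - 1/2p + 1/4q.
  leading term pq: no divisor's leading term divides it; move 45/4pq to the remainder.
  leading term p: no divisor's leading term divides it; move -1/2p to the remainder.
  leading term q: no divisor's leading term divides it; move 1/4q to the remainder.
  remainder 45/4pq - 1/2p + 1/4q ≠ 0; add k_4 = 45/4pq - 1/2p + 1/4q to the basis.

S(f_1,f_3): lcm = p^2. S = 23/2pq - 11p + 4q.
  leading term pq: subtract (46/45)·k_4 from 23/2pq - 11p + 4q → -472/45p + 337/90q
  leading term p: no divisor's leading term divides it; move -472/45p to the remainder.
  leading term q: no divisor's leading term divides it; move 337/90q to the remainder.
  remainder -472/45p + 337/90q ≠ 0; add k_5 = -472/45p + 337/90q to the basis.

S(f_1,k_4): lcm = p^2q. S = 25/2pq^2 + 2/45p^2 - 1/45pq.
  leading term pq^2: subtract (10/9q)·k_4 from 25/2pq^2 + 2/45p^2 - 1/45pq → 2/45p^2 + 8/15pq - 5/18q^2
  leading term p^2: subtract (-1/18)·f_1 from 2/45p^2 + 8/15pq - 5/18q^2 → -1/45pq - 5/18q^2
  leading term pq: subtract (-4/2025)·k_4 from -1/45pq - 5/18q^2 → -5/18q^2 - 2/2025p + 1/2025q
  leading term q^2: no divisor's leading term divides it; move -5/18q^2 to the remainder.
  leading term p: subtract (1/10620)·k_5 from -2/2025p + 1/2025q → 1/7080q
  leading term q: no divisor's leading term divides it; move 1/7080q to the remainder.
  remainder -5/18q^2 + 1/7080q ≠ 0; add k_6 = -5/18q^2 + 1/7080q to the basis.

S(f_3,k_4): lcm = p^2q. S = pq^2 + 2/45p^2 + 494/45pq - 4q^2.
  leading term pq^2: subtract (4/45q)·k_4 from pq^2 + 2/45p^2 + 494/45pq - 4q^2 → 2/45p^2 + 496/45pq - 181/45q^2
  leading term p^2: subtract (-1/18)·f_1 from 2/45p^2 + 496/45pq - 181/45q^2 → 157/15pq - 181/45q^2
  leading term pq: subtract (628/675)·k_4 from 157/15pq - 181/45q^2 → -181/45q^2 + 314/675p - 157/675q
  leading term q^2: subtract (362/25)·k_6 from -181/45q^2 + 314/675p - 157/675q → 314/675p - 186889/796500q
  leading term p: subtract (-157/3540)·k_5 from 314/675p - 186889/796500q → -12137/177000q
  leading term q: no divisor's leading term divides it; move -12137/177000q to the remainder.
  remainder -12137/177000q ≠ 0; add k_7 = -12137/177000q to the basis.

The other S-polynomials (S(f_2,f_3), S(f_2,k_4), S(f_1,k_5), S(f_2,k_5), S(f_3,k_5), S(k_4,k_5), S(f_1,k_6), S(f_2,k_6), S(f_3,k_6), S(k_4,k_6), S(k_5,k_6), S(f_1,k_7), S(f_2,k_7), S(f_3,k_7), S(k_4,k_7), S(k_5,k_7), S(k_6,k_7)) all reduce to 0 modulo the current basis, so we have a Gröbner basis.
Inter-reduce: drop elements whose leading term is divisible by another's, tail-reduce, and make monic.
Reduced Gröbner basis: {p, q}.
Label its elements g_1 = p, g_2 = q.

Reduce h = -5/4p^2 - 6/5pq + 7/5p - 8q + 1 modulo G:
  leading term p^2: subtract (-5/4p)·g_1 from -5/4p^2 - 6/5pq + 7/5p - 8q + 1 → -6/5pq + 7/5p - 8q + 1
  leading term pq: subtract (-6/5q)·g_1 from -6/5pq + 7/5p - 8q + 1 → 7/5p - 8q + 1
  leading term p: subtract (7/5)·g_1 from 7/5p - 8q + 1 → -8q + 1
  leading term q: subtract (-8)·g_2 from -8q + 1 → 1
  leading term 1: no divisor's leading term divides it; move 1 to the remainder.
  normal form = 1.
The normal form is nonzero, so h ∉ I. Since h minus its normal form lies in I, I + (h) = I + (r) where r = 1; decide whether this ideal is the whole ring.
Here r = 1 is a nonzero constant, hence a unit: 1 ∈ I + (h), the Gröbner basis of I + (h) is {1}, and the enlarged system has no common solution — adjoining h is inconsistent.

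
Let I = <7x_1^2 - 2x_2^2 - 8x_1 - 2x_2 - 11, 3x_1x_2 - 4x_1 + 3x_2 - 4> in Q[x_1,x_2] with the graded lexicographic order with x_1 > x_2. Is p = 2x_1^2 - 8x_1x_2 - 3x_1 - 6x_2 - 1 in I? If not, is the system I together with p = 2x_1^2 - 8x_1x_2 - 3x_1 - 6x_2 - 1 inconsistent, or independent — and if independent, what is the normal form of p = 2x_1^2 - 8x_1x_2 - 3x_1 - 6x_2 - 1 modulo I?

2x_1^2 - 8x_1x_2 - 3x_1 - 6x_2 - 1 is independent of I; its normal form modulo I is 4/7x_2^2 - 239/21x_1 + 18/7x_2 - 179/21.

First compute the reduced Gröbner basis of I by Buchberger's algorithm.
f_1 = 7x_1^2 - 2x_2^2 - 8x_1 - 2x_2 - 11, LT = x_1^2.
f_2 = 3x_1x_2 - 4x_1 + 3x_2 - 4, LT = x_1x_2.

S(f_1,f_2): lcm = x_1^2x_2. S = -2/7x_2^3 + 4/3x_1^2 - 15/7x_1x_2 - 2/7x_2^2 + 4/3x_1 - 11/7x_2.
  reduce S modulo (f_1, f_2):
  remainder -2/7x_2^3 + 2/21x_2^2 + 20/21x_2 - 16/21 ≠ 0; add h_3 = -2/7x_2^3 + 2/21x_2^2 + 20/21x_2 - 16/21 to the basis.

The other S-polynomials (S(f_1,h_3), S(f_2,h_3)) all reduce to 0 modulo the current basis, so we have a Gröbner basis.
Inter-reduce: drop elements whose leading term is divisible by another's, tail-reduce, and make monic.
Reduced Gröbner basis: {x_2^3 - 1/3x_2^2 - 10/3x_2 + 8/3, x_1^2 - 2/7x_2^2 - 8/7x_1 - 2/7x_2 - 11/7, x_1x_2 - 4/3x_1 + x_2 - 4/3}.
Label its elements g_1 = x_2^3 - 1/3x_2^2 - 10/3x_2 + 8/3, g_2 = x_1^2 - 2/7x_2^2 - 8/7x_1 - 2/7x_2 - 11/7, g_3 = x_1x_2 - 4/3x_1 + x_2 - 4/3.

Reduce p = 2x_1^2 - 8x_1x_2 - 3x_1 - 6x_2 - 1 modulo G:
  leading term x_1^2: subtract (2)·g_2 from 2x_1^2 - 8x_1x_2 - 3x_1 - 6x_2 - 1 → -8x_1x_2 + 4/7x_2^2 - 5/7x_1 - 38/7x_2 + 15/7
  leading term x_1x_2: subtract (-8)·g_3 from -8x_1x_2 + 4/7x_2^2 - 5/7x_1 - 38/7x_2 + 15/7 → 4/7x_2^2 - 239/21x_1 + 18/7x_2 - 179/21
  leading term x_2^2: no divisor's leading term divides it; move 4/7x_2^2 to the remainder.
  leading term x_1: no divisor's leading term divides it; move -239/21x_1 to the remainder.
  leading term x_2: no divisor's leading term divides it; move 18/7x_2 to the remainder.
  leading term 1: no divisor's leading term divides it; move -179/21 to the remainder.
  normal form = 4/7x_2^2 - 239/21x_1 + 18/7x_2 - 179/21.
The normal form is nonzero, so p ∉ I. Since p minus its normal form lies in I, I + (p) = I + (r) where r = 4/7x_2^2 - 239/21x_1 + 18/7x_2 - 179/21; decide whether this ideal is the whole ring.
Run Buchberger on G together with r (pairs among the g_i already reduce to 0 since G is a Gröbner basis):
g_1 = x_2^3 - 1/3x_2^2 - 10/3x_2 + 8/3, LT = x_2^3.
g_2 = x_1^2 - 2/7x_2^2 - 8/7x_1 - 2/7x_2 - 11/7, LT = x_1^2.
g_3 = x_1x_2 - 4/3x_1 + x_2 - 4/3, LT = x_1x_2.
r = 4/7x_2^2 - 239/21x_1 + 18/7x_2 - 179/21, LT = x_2^2.

S(g_1,r): lcm = x_2^3. S = 239/12x_1x_2 - 29/6x_2^2 + 139/12x_2 + 8/3.
  reduce S modulo (g_1, g_2, g_3, r):
  remainder -1673/24x_1 + 161/12x_2 - 343/8 ≠ 0; add m_5 = -1673/24x_1 + 161/12x_2 - 343/8 to the basis.

S(g_3,r): lcm = x_1x_2^2. S = 239/12x_1^2 - 35/6x_1x_2 + x_2^2 + 179/12x_1 - 4/3x_2.
  reduce S modulo (g_1, g_2, g_3, r, m_5):
  remainder 49409/4302x_2 + 49409/2151 ≠ 0; add m_6 = 49409/4302x_2 + 49409/2151 to the basis.

The other S-polynomials (S(g_1,g_2), S(g_1,g_3), S(g_2,g_3), S(g_2,r), S(g_1,m_5), S(g_2,m_5), S(g_3,m_5), S(r,m_5), S(g_1,m_6), S(g_2,m_6), S(g_3,m_6), S(r,m_6), S(m_5,m_6)) all reduce to 0 modulo the current basis, so we have a Gröbner basis.
Inter-reduce: drop elements whose leading term is divisible by another's, tail-reduce, and make monic.
Reduced Gröbner basis: {x_1 + 1, x_2 + 2}.
The reduced Gröbner basis of I + (p) is {x_1 + 1, x_2 + 2} ≠ {1}, a proper ideal, so the enlarged system stays consistent: p is independent of I, with normal form 4/7x_2^2 - 239/21x_1 + 18/7x_2 - 179/21.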